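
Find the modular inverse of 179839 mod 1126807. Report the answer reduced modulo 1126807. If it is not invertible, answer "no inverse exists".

Euclidean algorithm on 1126807, 179839:
1126807 = 6×179839 + 47773
179839 = 3×47773 + 36520
47773 = 1×36520 + 11253
36520 = 3×11253 + 2761
11253 = 4×2761 + 209
2761 = 13×209 + 44
209 = 4×44 + 33
44 = 1×33 + 11
33 = 3×11 + 0
Since gcd = 11 > 1, 179839 is not a unit mod 1126807.

no inverse exists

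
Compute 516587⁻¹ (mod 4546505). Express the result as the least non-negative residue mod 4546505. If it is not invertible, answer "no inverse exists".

Run Euclid on (4546505, 516587):
4546505 = 8×516587 + 413809
516587 = 1×413809 + 102778
413809 = 4×102778 + 2697
102778 = 38×2697 + 292
2697 = 9×292 + 69
292 = 4×69 + 16
69 = 4×16 + 5
16 = 3×5 + 1
5 = 5×1 + 0
Since gcd(516587, 4546505) = 1, back-substitute to write 1 as a combination:
1 = 16 − 3·5
1 = −3·69 + 13·16
1 = 13·292 − 55·69
1 = −55·2697 + 508·292
1 = 508·102778 − 19359·2697
1 = −19359·413809 + 77944·102778
1 = 77944·516587 − 97303·413809
1 = −97303·4546505 + 856368·516587
So 516587·856368 ≡ 1 (mod 4546505).

856368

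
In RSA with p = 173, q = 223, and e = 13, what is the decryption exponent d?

φ(n) = (p−1)(q−1) = 172·222 = 38184.
Need d with 13·d ≡ 1 (mod 38184). Apply the extended Euclidean algorithm:
38184 = 2937·13 + 3
13 = 4·3 + 1
3 = 3·1 + 0
Back-substitute:
1 = 13 − 4·3
1 = −4·38184 + 11749·13
So 13·11749 ≡ 1 (mod 38184), hence d = 11749.

11749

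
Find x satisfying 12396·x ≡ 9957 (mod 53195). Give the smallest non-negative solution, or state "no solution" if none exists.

First find gcd(12396, 53195):
53195 = 4·12396 + 3611
12396 = 3·3611 + 1563
3611 = 2·1563 + 485
1563 = 3·485 + 108
485 = 4·108 + 53
108 = 2·53 + 2
53 = 26·2 + 1
2 = 2·1 + 0
gcd = 1, so a unique solution mod 53195 exists.
Back-substitute for the Bézout coefficients:
1 = 53 − 26·2
1 = −26·108 + 53·53
1 = 53·485 − 238·108
1 = −238·1563 + 767·485
1 = 767·3611 − 1772·1563
1 = −1772·12396 + 6083·3611
1 = 6083·53195 − 26104·12396
So 12396·(-26104) ≡ 1 (mod 53195), giving 12396⁻¹ ≡ 27091.
x ≡ 12396⁻¹·9957 ≡ 27091·9957 ≡ 46437 (mod 53195).

46437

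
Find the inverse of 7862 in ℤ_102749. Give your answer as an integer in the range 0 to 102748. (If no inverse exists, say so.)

44657

Run Euclid on (102749, 7862):
102749 = 13*7862 + 543
7862 = 14*543 + 260
543 = 2*260 + 23
260 = 11*23 + 7
23 = 3*7 + 2
7 = 3*2 + 1
2 = 2*1 + 0
The gcd is 1. Working backward:
1 = 7 − 3·2
1 = −3·23 + 10·7
1 = 10·260 − 113·23
1 = −113·543 + 236·260
1 = 236·7862 − 3417·543
1 = −3417·102749 + 44657·7862
So 7862·44657 ≡ 1 (mod 102749).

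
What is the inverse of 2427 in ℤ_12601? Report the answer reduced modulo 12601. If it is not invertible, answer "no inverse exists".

Apply the Euclidean algorithm to 12601 and 2427:
12601 = 5·2427 + 466
2427 = 5·466 + 97
466 = 4·97 + 78
97 = 1·78 + 19
78 = 4·19 + 2
19 = 9·2 + 1
2 = 2·1 + 0
Since gcd(2427, 12601) = 1, back-substitute to write 1 as a combination:
1 = 19 − 9·2
1 = −9·78 + 37·19
1 = 37·97 − 46·78
1 = −46·466 + 221·97
1 = 221·2427 − 1151·466
1 = −1151·12601 + 5976·2427
So 2427·5976 ≡ 1 (mod 12601).

5976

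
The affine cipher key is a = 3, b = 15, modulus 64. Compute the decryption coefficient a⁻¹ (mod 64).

43

Apply the Euclidean algorithm to 64 and 3:
64 = 21×3 + 1
3 = 3×1 + 0
gcd = 1, so the inverse exists. Back-substitute:
1 = 64 − 21·3
So 3·(-21) ≡ 1 (mod 64), and -21 ≡ 43 (mod 64).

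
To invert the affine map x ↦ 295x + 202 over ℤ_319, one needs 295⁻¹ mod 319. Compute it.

gcd(319, 295) by repeated division:
319 = 1×295 + 24
295 = 12×24 + 7
24 = 3×7 + 3
7 = 2×3 + 1
3 = 3×1 + 0
Since gcd(295, 319) = 1, back-substitute to write 1 as a combination:
1 = 7 − 2·3
1 = −2·24 + 7·7
1 = 7·295 − 86·24
1 = −86·319 + 93·295
So 295·93 ≡ 1 (mod 319).

93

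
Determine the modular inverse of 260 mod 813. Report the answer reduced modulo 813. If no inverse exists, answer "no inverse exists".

Apply the Euclidean algorithm to 813 and 260:
813 = 3*260 + 33
260 = 7*33 + 29
33 = 1*29 + 4
29 = 7*4 + 1
4 = 4*1 + 0
The gcd is 1. Working backward:
1 = 29 − 7·4
1 = −7·33 + 8·29
1 = 8·260 − 63·33
1 = −63·813 + 197·260
So 260·197 ≡ 1 (mod 813).

197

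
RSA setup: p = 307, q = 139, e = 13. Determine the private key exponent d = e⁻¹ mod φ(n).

9745

φ(n) = (p−1)(q−1) = 306·138 = 42228.
Need d with 13·d ≡ 1 (mod 42228). Apply the extended Euclidean algorithm:
42228 = 3248×13 + 4
13 = 3×4 + 1
4 = 4×1 + 0
Back-substitute:
1 = 13 − 3·4
1 = −3·42228 + 9745·13
So 13·9745 ≡ 1 (mod 42228), hence d = 9745.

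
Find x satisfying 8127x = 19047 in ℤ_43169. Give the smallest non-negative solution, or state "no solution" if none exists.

First find gcd(8127, 43169):
43169 = 5·8127 + 2534
8127 = 3·2534 + 525
2534 = 4·525 + 434
525 = 1·434 + 91
434 = 4·91 + 70
91 = 1·70 + 21
70 = 3·21 + 7
21 = 3·7 + 0
gcd = 7 and 7 | 19047, so solutions exist. Divide through by 7: 1161x ≡ 2721 (mod 6167).
Now find 1161⁻¹ mod 6167:
6167 = 5·1161 + 362
1161 = 3·362 + 75
362 = 4·75 + 62
75 = 1·62 + 13
62 = 4·13 + 10
13 = 1·10 + 3
10 = 3·3 + 1
3 = 3·1 + 0
Back-substitute:
1 = 10 − 3·3
1 = −3·13 + 4·10
1 = 4·62 − 19·13
1 = −19·75 + 23·62
1 = 23·362 − 111·75
1 = −111·1161 + 356·362
1 = 356·6167 − 1891·1161
So 1161·(-1891) ≡ 1 (mod 6167), i.e. 1161⁻¹ ≡ 4276.
Then x ≡ 4276·2721 ≡ 4034 (mod 6167); the smallest non-negative solution is x = 4034.

4034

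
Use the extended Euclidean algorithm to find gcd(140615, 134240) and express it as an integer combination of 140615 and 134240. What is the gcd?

Repeated division:
140615 = 1*134240 + 6375
134240 = 21*6375 + 365
6375 = 17*365 + 170
365 = 2*170 + 25
170 = 6*25 + 20
25 = 1*20 + 5
20 = 4*5 + 0
gcd(140615, 134240) = 5.
Express as a combination:
5 = 25 − 20
5 = −170 + 7·25
5 = 7·365 − 15·170
5 = −15·6375 + 262·365
5 = 262·134240 − 5517·6375
5 = −5517·140615 + 5779·134240
So 5 = (-5517)·140615 + (5779)·134240.

5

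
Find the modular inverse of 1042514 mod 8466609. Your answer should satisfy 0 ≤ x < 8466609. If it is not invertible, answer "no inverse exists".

5713256

Apply the Euclidean algorithm to 8466609 and 1042514:
8466609 = 8×1042514 + 126497
1042514 = 8×126497 + 30538
126497 = 4×30538 + 4345
30538 = 7×4345 + 123
4345 = 35×123 + 40
123 = 3×40 + 3
40 = 13×3 + 1
3 = 3×1 + 0
The gcd is 1. Working backward:
1 = 40 − 13·3
1 = −13·123 + 40·40
1 = 40·4345 − 1413·123
1 = −1413·30538 + 9931·4345
1 = 9931·126497 − 41137·30538
1 = −41137·1042514 + 339027·126497
1 = 339027·8466609 − 2753353·1042514
Hence 1042514⁻¹ ≡ -2753353 ≡ 5713256 (mod 8466609).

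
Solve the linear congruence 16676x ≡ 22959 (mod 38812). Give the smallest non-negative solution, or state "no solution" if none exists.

no solution

gcd(16676, 38812):
38812 = 2·16676 + 5460
16676 = 3·5460 + 296
5460 = 18·296 + 132
296 = 2·132 + 32
132 = 4·32 + 4
32 = 8·4 + 0
gcd = 4, but 4 ∤ 22959, so the congruence has no solution.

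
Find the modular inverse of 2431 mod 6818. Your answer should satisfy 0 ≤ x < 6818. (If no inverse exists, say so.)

gcd(6818, 2431) by repeated division:
6818 = 2×2431 + 1956
2431 = 1×1956 + 475
1956 = 4×475 + 56
475 = 8×56 + 27
56 = 2×27 + 2
27 = 13×2 + 1
2 = 2×1 + 0
Since gcd(2431, 6818) = 1, back-substitute to write 1 as a combination:
1 = 27 − 13·2
1 = −13·56 + 27·27
1 = 27·475 − 229·56
1 = −229·1956 + 943·475
1 = 943·2431 − 1172·1956
1 = −1172·6818 + 3287·2431
So 2431·3287 ≡ 1 (mod 6818).

3287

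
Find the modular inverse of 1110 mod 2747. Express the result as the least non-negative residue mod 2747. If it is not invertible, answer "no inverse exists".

834

gcd(2747, 1110) by repeated division:
2747 = 2*1110 + 527
1110 = 2*527 + 56
527 = 9*56 + 23
56 = 2*23 + 10
23 = 2*10 + 3
10 = 3*3 + 1
3 = 3*1 + 0
The gcd is 1. Working backward:
1 = 10 − 3·3
1 = −3·23 + 7·10
1 = 7·56 − 17·23
1 = −17·527 + 160·56
1 = 160·1110 − 337·527
1 = −337·2747 + 834·1110
So 1110·834 ≡ 1 (mod 2747).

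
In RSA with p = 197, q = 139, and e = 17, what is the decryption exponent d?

φ(n) = (p−1)(q−1) = 196·138 = 27048.
Need d with 17·d ≡ 1 (mod 27048). Apply the extended Euclidean algorithm:
27048 = 1591×17 + 1
17 = 17×1 + 0
Back-substitute:
1 = 27048 − 1591·17
So 17·(-1591) ≡ 1 (mod 27048), hence d ≡ -1591 ≡ 25457 (mod 27048).

25457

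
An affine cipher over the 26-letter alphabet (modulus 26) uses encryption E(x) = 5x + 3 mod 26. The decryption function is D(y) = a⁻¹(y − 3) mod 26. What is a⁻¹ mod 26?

Run Euclid on (26, 5):
26 = 5·5 + 1
5 = 5·1 + 0
gcd = 1, so the inverse exists. Back-substitute:
1 = 26 − 5·5
So 5·(-5) ≡ 1 (mod 26), and -5 ≡ 21 (mod 26).

21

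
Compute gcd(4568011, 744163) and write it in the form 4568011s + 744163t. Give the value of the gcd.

Apply Euclid's algorithm to 4568011 and 744163:
4568011 = 6·744163 + 103033
744163 = 7·103033 + 22932
103033 = 4·22932 + 11305
22932 = 2·11305 + 322
11305 = 35·322 + 35
322 = 9·35 + 7
35 = 5·7 + 0
gcd(4568011, 744163) = 7.
Express as a combination:
7 = 322 − 9·35
7 = −9·11305 + 316·322
7 = 316·22932 − 641·11305
7 = −641·103033 + 2880·22932
7 = 2880·744163 − 20801·103033
7 = −20801·4568011 + 127686·744163
So 7 = (-20801)·4568011 + (127686)·744163.

7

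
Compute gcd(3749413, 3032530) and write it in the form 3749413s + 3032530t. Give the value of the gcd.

Euclidean algorithm:
3749413 = 1·3032530 + 716883
3032530 = 4·716883 + 164998
716883 = 4·164998 + 56891
164998 = 2·56891 + 51216
56891 = 1·51216 + 5675
51216 = 9·5675 + 141
5675 = 40·141 + 35
141 = 4·35 + 1
35 = 35·1 + 0
gcd(3749413, 3032530) = 1.
Working backward:
1 = 141 − 4·35
1 = −4·5675 + 161·141
1 = 161·51216 − 1453·5675
1 = −1453·56891 + 1614·51216
1 = 1614·164998 − 4681·56891
1 = −4681·716883 + 20338·164998
1 = 20338·3032530 − 86033·716883
1 = −86033·3749413 + 106371·3032530
So 1 = (-86033)·3749413 + (106371)·3032530.

1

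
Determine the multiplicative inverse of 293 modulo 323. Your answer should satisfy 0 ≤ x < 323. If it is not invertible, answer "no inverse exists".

Run Euclid on (323, 293):
323 = 1×293 + 30
293 = 9×30 + 23
30 = 1×23 + 7
23 = 3×7 + 2
7 = 3×2 + 1
2 = 2×1 + 0
The gcd is 1. Working backward:
1 = 7 − 3·2
1 = −3·23 + 10·7
1 = 10·30 − 13·23
1 = −13·293 + 127·30
1 = 127·323 − 140·293
Hence 293⁻¹ ≡ -140 ≡ 183 (mod 323).

183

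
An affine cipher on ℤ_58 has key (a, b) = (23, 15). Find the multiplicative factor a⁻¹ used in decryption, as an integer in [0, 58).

Extended Euclidean algorithm:
58 = 2*23 + 12
23 = 1*12 + 11
12 = 1*11 + 1
11 = 11*1 + 0
gcd = 1, so the inverse exists. Back-substitute:
1 = 12 − 11
1 = −23 + 2·12
1 = 2·58 − 5·23
Hence 23⁻¹ ≡ -5 ≡ 53 (mod 58).

53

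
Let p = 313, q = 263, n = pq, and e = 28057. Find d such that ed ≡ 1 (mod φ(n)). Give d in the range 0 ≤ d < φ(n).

φ(n) = (p−1)(q−1) = 312·262 = 81744.
Need d with 28057·d ≡ 1 (mod 81744). Apply the extended Euclidean algorithm:
81744 = 2×28057 + 25630
28057 = 1×25630 + 2427
25630 = 10×2427 + 1360
2427 = 1×1360 + 1067
1360 = 1×1067 + 293
1067 = 3×293 + 188
293 = 1×188 + 105
188 = 1×105 + 83
105 = 1×83 + 22
83 = 3×22 + 17
22 = 1×17 + 5
17 = 3×5 + 2
5 = 2×2 + 1
2 = 2×1 + 0
Back-substitute:
1 = 5 − 2·2
1 = −2·17 + 7·5
1 = 7·22 − 9·17
1 = −9·83 + 34·22
1 = 34·105 − 43·83
1 = −43·188 + 77·105
1 = 77·293 − 120·188
1 = −120·1067 + 437·293
1 = 437·1360 − 557·1067
1 = −557·2427 + 994·1360
1 = 994·25630 − 10497·2427
1 = −10497·28057 + 11491·25630
1 = 11491·81744 − 33479·28057
So 28057·(-33479) ≡ 1 (mod 81744), hence d ≡ -33479 ≡ 48265 (mod 81744).

48265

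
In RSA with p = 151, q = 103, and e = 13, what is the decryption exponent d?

φ(n) = (p−1)(q−1) = 150·102 = 15300.
Need d with 13·d ≡ 1 (mod 15300). Apply the extended Euclidean algorithm:
15300 = 1176·13 + 12
13 = 1·12 + 1
12 = 12·1 + 0
Back-substitute:
1 = 13 − 12
1 = −15300 + 1177·13
So 13·1177 ≡ 1 (mod 15300), hence d = 1177.

1177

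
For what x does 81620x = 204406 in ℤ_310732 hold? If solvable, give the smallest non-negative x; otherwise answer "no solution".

no solution

gcd(81620, 310732):
310732 = 3*81620 + 65872
81620 = 1*65872 + 15748
65872 = 4*15748 + 2880
15748 = 5*2880 + 1348
2880 = 2*1348 + 184
1348 = 7*184 + 60
184 = 3*60 + 4
60 = 15*4 + 0
gcd = 4, but 4 ∤ 204406, so the congruence has no solution.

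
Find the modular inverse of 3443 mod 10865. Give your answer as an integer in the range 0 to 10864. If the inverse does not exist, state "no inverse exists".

9142

Extended Euclidean algorithm:
10865 = 3·3443 + 536
3443 = 6·536 + 227
536 = 2·227 + 82
227 = 2·82 + 63
82 = 1·63 + 19
63 = 3·19 + 6
19 = 3·6 + 1
6 = 6·1 + 0
Since gcd(3443, 10865) = 1, back-substitute to write 1 as a combination:
1 = 19 − 3·6
1 = −3·63 + 10·19
1 = 10·82 − 13·63
1 = −13·227 + 36·82
1 = 36·536 − 85·227
1 = −85·3443 + 546·536
1 = 546·10865 − 1723·3443
Hence 3443⁻¹ ≡ -1723 ≡ 9142 (mod 10865).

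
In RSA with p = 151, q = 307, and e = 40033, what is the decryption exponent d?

29197

φ(n) = (p−1)(q−1) = 150·306 = 45900.
Need d with 40033·d ≡ 1 (mod 45900). Apply the extended Euclidean algorithm:
45900 = 1·40033 + 5867
40033 = 6·5867 + 4831
5867 = 1·4831 + 1036
4831 = 4·1036 + 687
1036 = 1·687 + 349
687 = 1·349 + 338
349 = 1·338 + 11
338 = 30·11 + 8
11 = 1·8 + 3
8 = 2·3 + 2
3 = 1·2 + 1
2 = 2·1 + 0
Back-substitute:
1 = 3 − 2
1 = −8 + 3·3
1 = 3·11 − 4·8
1 = −4·338 + 123·11
1 = 123·349 − 127·338
1 = −127·687 + 250·349
1 = 250·1036 − 377·687
1 = −377·4831 + 1758·1036
1 = 1758·5867 − 2135·4831
1 = −2135·40033 + 14568·5867
1 = 14568·45900 − 16703·40033
So 40033·(-16703) ≡ 1 (mod 45900), hence d ≡ -16703 ≡ 29197 (mod 45900).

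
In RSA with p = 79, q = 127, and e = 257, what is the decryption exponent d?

1109

φ(n) = (p−1)(q−1) = 78·126 = 9828.
Need d with 257·d ≡ 1 (mod 9828). Apply the extended Euclidean algorithm:
9828 = 38·257 + 62
257 = 4·62 + 9
62 = 6·9 + 8
9 = 1·8 + 1
8 = 8·1 + 0
Back-substitute:
1 = 9 − 8
1 = −62 + 7·9
1 = 7·257 − 29·62
1 = −29·9828 + 1109·257
So 257·1109 ≡ 1 (mod 9828), hence d = 1109.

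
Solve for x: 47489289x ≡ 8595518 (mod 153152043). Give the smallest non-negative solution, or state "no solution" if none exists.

no solution

gcd(47489289, 153152043):
153152043 = 3×47489289 + 10684176
47489289 = 4×10684176 + 4752585
10684176 = 2×4752585 + 1179006
4752585 = 4×1179006 + 36561
1179006 = 32×36561 + 9054
36561 = 4×9054 + 345
9054 = 26×345 + 84
345 = 4×84 + 9
84 = 9×9 + 3
9 = 3×3 + 0
gcd = 3, but 3 ∤ 8595518, so the congruence has no solution.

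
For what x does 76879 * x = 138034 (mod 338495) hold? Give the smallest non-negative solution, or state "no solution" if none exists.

First find gcd(76879, 338495):
338495 = 4×76879 + 30979
76879 = 2×30979 + 14921
30979 = 2×14921 + 1137
14921 = 13×1137 + 140
1137 = 8×140 + 17
140 = 8×17 + 4
17 = 4×4 + 1
4 = 4×1 + 0
gcd = 1, so a unique solution mod 338495 exists.
Back-substitute for the Bézout coefficients:
1 = 17 − 4·4
1 = −4·140 + 33·17
1 = 33·1137 − 268·140
1 = −268·14921 + 3517·1137
1 = 3517·30979 − 7302·14921
1 = −7302·76879 + 18121·30979
1 = 18121·338495 − 79786·76879
So 76879·(-79786) ≡ 1 (mod 338495), giving 76879⁻¹ ≡ 258709.
x ≡ 76879⁻¹·138034 ≡ 258709·138034 ≡ 92596 (mod 338495).

92596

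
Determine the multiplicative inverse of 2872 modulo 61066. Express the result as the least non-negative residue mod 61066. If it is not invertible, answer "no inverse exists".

Compute gcd(2872, 61066):
61066 = 21×2872 + 754
2872 = 3×754 + 610
754 = 1×610 + 144
610 = 4×144 + 34
144 = 4×34 + 8
34 = 4×8 + 2
8 = 4×2 + 0
The gcd is 2, not 1, hence no inverse exists.

no inverse exists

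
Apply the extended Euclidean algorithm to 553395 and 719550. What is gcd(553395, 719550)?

Apply Euclid's algorithm to 719550 and 553395:
719550 = 1*553395 + 166155
553395 = 3*166155 + 54930
166155 = 3*54930 + 1365
54930 = 40*1365 + 330
1365 = 4*330 + 45
330 = 7*45 + 15
45 = 3*15 + 0
gcd(553395, 719550) = 15.
Express as a combination:
15 = 330 − 7·45
15 = −7·1365 + 29·330
15 = 29·54930 − 1167·1365
15 = −1167·166155 + 3530·54930
15 = 3530·553395 − 11757·166155
15 = −11757·719550 + 15287·553395
So 15 = (-11757)·719550 + (15287)·553395.

15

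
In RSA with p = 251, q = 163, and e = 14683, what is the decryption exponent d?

33847

φ(n) = (p−1)(q−1) = 250·162 = 40500.
Need d with 14683·d ≡ 1 (mod 40500). Apply the extended Euclidean algorithm:
40500 = 2×14683 + 11134
14683 = 1×11134 + 3549
11134 = 3×3549 + 487
3549 = 7×487 + 140
487 = 3×140 + 67
140 = 2×67 + 6
67 = 11×6 + 1
6 = 6×1 + 0
Back-substitute:
1 = 67 − 11·6
1 = −11·140 + 23·67
1 = 23·487 − 80·140
1 = −80·3549 + 583·487
1 = 583·11134 − 1829·3549
1 = −1829·14683 + 2412·11134
1 = 2412·40500 − 6653·14683
So 14683·(-6653) ≡ 1 (mod 40500), hence d ≡ -6653 ≡ 33847 (mod 40500).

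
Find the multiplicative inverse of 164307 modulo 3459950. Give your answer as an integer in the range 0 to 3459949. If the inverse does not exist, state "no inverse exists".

Euclidean algorithm on 3459950, 164307:
3459950 = 21*164307 + 9503
164307 = 17*9503 + 2756
9503 = 3*2756 + 1235
2756 = 2*1235 + 286
1235 = 4*286 + 91
286 = 3*91 + 13
91 = 7*13 + 0
Since gcd = 13 > 1, 164307 is not a unit mod 3459950.

no inverse exists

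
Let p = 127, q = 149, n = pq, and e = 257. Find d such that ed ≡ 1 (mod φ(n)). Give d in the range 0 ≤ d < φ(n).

8417

φ(n) = (p−1)(q−1) = 126·148 = 18648.
Need d with 257·d ≡ 1 (mod 18648). Apply the extended Euclidean algorithm:
18648 = 72×257 + 144
257 = 1×144 + 113
144 = 1×113 + 31
113 = 3×31 + 20
31 = 1×20 + 11
20 = 1×11 + 9
11 = 1×9 + 2
9 = 4×2 + 1
2 = 2×1 + 0
Back-substitute:
1 = 9 − 4·2
1 = −4·11 + 5·9
1 = 5·20 − 9·11
1 = −9·31 + 14·20
1 = 14·113 − 51·31
1 = −51·144 + 65·113
1 = 65·257 − 116·144
1 = −116·18648 + 8417·257
So 257·8417 ≡ 1 (mod 18648), hence d = 8417.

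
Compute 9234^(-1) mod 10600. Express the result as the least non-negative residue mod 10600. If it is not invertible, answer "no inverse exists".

no inverse exists

Euclidean algorithm on 10600, 9234:
10600 = 1×9234 + 1366
9234 = 6×1366 + 1038
1366 = 1×1038 + 328
1038 = 3×328 + 54
328 = 6×54 + 4
54 = 13×4 + 2
4 = 2×2 + 0
The gcd is 2, not 1, hence no inverse exists.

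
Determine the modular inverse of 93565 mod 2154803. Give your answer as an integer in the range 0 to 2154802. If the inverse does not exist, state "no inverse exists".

Run Euclid on (2154803, 93565):
2154803 = 23*93565 + 2808
93565 = 33*2808 + 901
2808 = 3*901 + 105
901 = 8*105 + 61
105 = 1*61 + 44
61 = 1*44 + 17
44 = 2*17 + 10
17 = 1*10 + 7
10 = 1*7 + 3
7 = 2*3 + 1
3 = 3*1 + 0
The gcd is 1. Working backward:
1 = 7 − 2·3
1 = −2·10 + 3·7
1 = 3·17 − 5·10
1 = −5·44 + 13·17
1 = 13·61 − 18·44
1 = −18·105 + 31·61
1 = 31·901 − 266·105
1 = −266·2808 + 829·901
1 = 829·93565 − 27623·2808
1 = −27623·2154803 + 636158·93565
So 93565·636158 ≡ 1 (mod 2154803).

636158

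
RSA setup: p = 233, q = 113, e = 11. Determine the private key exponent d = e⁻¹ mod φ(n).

11811

φ(n) = (p−1)(q−1) = 232·112 = 25984.
Need d with 11·d ≡ 1 (mod 25984). Apply the extended Euclidean algorithm:
25984 = 2362·11 + 2
11 = 5·2 + 1
2 = 2·1 + 0
Back-substitute:
1 = 11 − 5·2
1 = −5·25984 + 11811·11
So 11·11811 ≡ 1 (mod 25984), hence d = 11811.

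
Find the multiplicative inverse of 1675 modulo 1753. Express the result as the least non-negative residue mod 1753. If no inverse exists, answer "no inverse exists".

427

gcd(1753, 1675) by repeated division:
1753 = 1*1675 + 78
1675 = 21*78 + 37
78 = 2*37 + 4
37 = 9*4 + 1
4 = 4*1 + 0
Since gcd(1675, 1753) = 1, back-substitute to write 1 as a combination:
1 = 37 − 9·4
1 = −9·78 + 19·37
1 = 19·1675 − 408·78
1 = −408·1753 + 427·1675
So 1675·427 ≡ 1 (mod 1753).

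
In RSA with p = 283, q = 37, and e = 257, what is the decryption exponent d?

10073

φ(n) = (p−1)(q−1) = 282·36 = 10152.
Need d with 257·d ≡ 1 (mod 10152). Apply the extended Euclidean algorithm:
10152 = 39*257 + 129
257 = 1*129 + 128
129 = 1*128 + 1
128 = 128*1 + 0
Back-substitute:
1 = 129 − 128
1 = −257 + 2·129
1 = 2·10152 − 79·257
So 257·(-79) ≡ 1 (mod 10152), hence d ≡ -79 ≡ 10073 (mod 10152).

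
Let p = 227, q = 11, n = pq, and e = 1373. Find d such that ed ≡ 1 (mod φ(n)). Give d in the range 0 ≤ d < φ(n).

1037

φ(n) = (p−1)(q−1) = 226·10 = 2260.
Need d with 1373·d ≡ 1 (mod 2260). Apply the extended Euclidean algorithm:
2260 = 1·1373 + 887
1373 = 1·887 + 486
887 = 1·486 + 401
486 = 1·401 + 85
401 = 4·85 + 61
85 = 1·61 + 24
61 = 2·24 + 13
24 = 1·13 + 11
13 = 1·11 + 2
11 = 5·2 + 1
2 = 2·1 + 0
Back-substitute:
1 = 11 − 5·2
1 = −5·13 + 6·11
1 = 6·24 − 11·13
1 = −11·61 + 28·24
1 = 28·85 − 39·61
1 = −39·401 + 184·85
1 = 184·486 − 223·401
1 = −223·887 + 407·486
1 = 407·1373 − 630·887
1 = −630·2260 + 1037·1373
So 1373·1037 ≡ 1 (mod 2260), hence d = 1037.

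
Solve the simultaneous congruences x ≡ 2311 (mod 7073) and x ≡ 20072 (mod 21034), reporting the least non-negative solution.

Write x = 2311 + 7073·k. Then 7073·k ≡ 20072 − 2311 ≡ 17761 (mod 21034).
Need 7073⁻¹ mod 21034. Extended Euclid on (21034, 7073):
21034 = 2*7073 + 6888
7073 = 1*6888 + 185
6888 = 37*185 + 43
185 = 4*43 + 13
43 = 3*13 + 4
13 = 3*4 + 1
4 = 4*1 + 0
Back-substitute:
1 = 13 − 3·4
1 = −3·43 + 10·13
1 = 10·185 − 43·43
1 = −43·6888 + 1601·185
1 = 1601·7073 − 1644·6888
1 = −1644·21034 + 4889·7073
7073⁻¹ ≡ 4889 (mod 21034), so k ≡ 4889·17761 ≡ 5177 (mod 21034).
x = 2311 + 7073·5177 = 36619232.

36619232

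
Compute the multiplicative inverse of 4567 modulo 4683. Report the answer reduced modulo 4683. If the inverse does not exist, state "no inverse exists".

Extended Euclidean algorithm:
4683 = 1×4567 + 116
4567 = 39×116 + 43
116 = 2×43 + 30
43 = 1×30 + 13
30 = 2×13 + 4
13 = 3×4 + 1
4 = 4×1 + 0
Since gcd(4567, 4683) = 1, back-substitute to write 1 as a combination:
1 = 13 − 3·4
1 = −3·30 + 7·13
1 = 7·43 − 10·30
1 = −10·116 + 27·43
1 = 27·4567 − 1063·116
1 = −1063·4683 + 1090·4567
So 4567·1090 ≡ 1 (mod 4683).

1090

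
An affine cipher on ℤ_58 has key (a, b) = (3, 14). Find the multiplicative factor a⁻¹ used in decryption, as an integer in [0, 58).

39

gcd(58, 3) by repeated division:
58 = 19×3 + 1
3 = 3×1 + 0
The gcd is 1. Working backward:
1 = 58 − 19·3
Hence 3⁻¹ ≡ -19 ≡ 39 (mod 58).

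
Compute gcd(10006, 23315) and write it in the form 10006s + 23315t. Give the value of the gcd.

Euclidean algorithm:
23315 = 2*10006 + 3303
10006 = 3*3303 + 97
3303 = 34*97 + 5
97 = 19*5 + 2
5 = 2*2 + 1
2 = 2*1 + 0
gcd(10006, 23315) = 1.
Express as a combination:
1 = 5 − 2·2
1 = −2·97 + 39·5
1 = 39·3303 − 1328·97
1 = −1328·10006 + 4023·3303
1 = 4023·23315 − 9374·10006
So 1 = (4023)·23315 + (-9374)·10006.

1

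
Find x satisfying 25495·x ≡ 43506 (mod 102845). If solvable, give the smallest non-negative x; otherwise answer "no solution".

gcd(25495, 102845):
102845 = 4*25495 + 865
25495 = 29*865 + 410
865 = 2*410 + 45
410 = 9*45 + 5
45 = 9*5 + 0
gcd = 5, but 5 ∤ 43506, so the congruence has no solution.

no solution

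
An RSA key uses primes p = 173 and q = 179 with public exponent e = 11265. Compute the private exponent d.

2321

φ(n) = (p−1)(q−1) = 172·178 = 30616.
Need d with 11265·d ≡ 1 (mod 30616). Apply the extended Euclidean algorithm:
30616 = 2·11265 + 8086
11265 = 1·8086 + 3179
8086 = 2·3179 + 1728
3179 = 1·1728 + 1451
1728 = 1·1451 + 277
1451 = 5·277 + 66
277 = 4·66 + 13
66 = 5·13 + 1
13 = 13·1 + 0
Back-substitute:
1 = 66 − 5·13
1 = −5·277 + 21·66
1 = 21·1451 − 110·277
1 = −110·1728 + 131·1451
1 = 131·3179 − 241·1728
1 = −241·8086 + 613·3179
1 = 613·11265 − 854·8086
1 = −854·30616 + 2321·11265
So 11265·2321 ≡ 1 (mod 30616), hence d = 2321.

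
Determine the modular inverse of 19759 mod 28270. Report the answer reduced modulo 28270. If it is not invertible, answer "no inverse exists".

Run Euclid on (28270, 19759):
28270 = 1*19759 + 8511
19759 = 2*8511 + 2737
8511 = 3*2737 + 300
2737 = 9*300 + 37
300 = 8*37 + 4
37 = 9*4 + 1
4 = 4*1 + 0
gcd = 1, so the inverse exists. Back-substitute:
1 = 37 − 9·4
1 = −9·300 + 73·37
1 = 73·2737 − 666·300
1 = −666·8511 + 2071·2737
1 = 2071·19759 − 4808·8511
1 = −4808·28270 + 6879·19759
So 19759·6879 ≡ 1 (mod 28270).

6879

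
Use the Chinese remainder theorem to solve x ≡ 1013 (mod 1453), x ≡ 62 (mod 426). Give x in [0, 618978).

615632

Write x = 1013 + 1453·k. Then 1453·k ≡ 62 − 1013 ≡ 327 (mod 426).
Need 1453⁻¹ mod 426. Extended Euclid on (426, 175):
426 = 2·175 + 76
175 = 2·76 + 23
76 = 3·23 + 7
23 = 3·7 + 2
7 = 3·2 + 1
2 = 2·1 + 0
Back-substitute:
1 = 7 − 3·2
1 = −3·23 + 10·7
1 = 10·76 − 33·23
1 = −33·175 + 76·76
1 = 76·426 − 185·175
1453⁻¹ ≡ 241 (mod 426), so k ≡ 241·327 ≡ 423 (mod 426).
x = 1013 + 1453·423 = 615632.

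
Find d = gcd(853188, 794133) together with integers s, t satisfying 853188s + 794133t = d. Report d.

3

Repeated division:
853188 = 1*794133 + 59055
794133 = 13*59055 + 26418
59055 = 2*26418 + 6219
26418 = 4*6219 + 1542
6219 = 4*1542 + 51
1542 = 30*51 + 12
51 = 4*12 + 3
12 = 4*3 + 0
gcd(853188, 794133) = 3.
Back-substituting:
3 = 51 − 4·12
3 = −4·1542 + 121·51
3 = 121·6219 − 488·1542
3 = −488·26418 + 2073·6219
3 = 2073·59055 − 4634·26418
3 = −4634·794133 + 62315·59055
3 = 62315·853188 − 66949·794133
So 3 = (62315)·853188 + (-66949)·794133.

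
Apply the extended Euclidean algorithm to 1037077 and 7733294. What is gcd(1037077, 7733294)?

Apply Euclid's algorithm to 7733294 and 1037077:
7733294 = 7*1037077 + 473755
1037077 = 2*473755 + 89567
473755 = 5*89567 + 25920
89567 = 3*25920 + 11807
25920 = 2*11807 + 2306
11807 = 5*2306 + 277
2306 = 8*277 + 90
277 = 3*90 + 7
90 = 12*7 + 6
7 = 1*6 + 1
6 = 6*1 + 0
gcd(1037077, 7733294) = 1.
Express as a combination:
1 = 7 − 6
1 = −90 + 13·7
1 = 13·277 − 40·90
1 = −40·2306 + 333·277
1 = 333·11807 − 1705·2306
1 = −1705·25920 + 3743·11807
1 = 3743·89567 − 12934·25920
1 = −12934·473755 + 68413·89567
1 = 68413·1037077 − 149760·473755
1 = −149760·7733294 + 1116733·1037077
So 1 = (-149760)·7733294 + (1116733)·1037077.

1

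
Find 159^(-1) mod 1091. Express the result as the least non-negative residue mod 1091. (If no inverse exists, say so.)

645

gcd(1091, 159) by repeated division:
1091 = 6×159 + 137
159 = 1×137 + 22
137 = 6×22 + 5
22 = 4×5 + 2
5 = 2×2 + 1
2 = 2×1 + 0
Since gcd(159, 1091) = 1, back-substitute to write 1 as a combination:
1 = 5 − 2·2
1 = −2·22 + 9·5
1 = 9·137 − 56·22
1 = −56·159 + 65·137
1 = 65·1091 − 446·159
Hence 159⁻¹ ≡ -446 ≡ 645 (mod 1091).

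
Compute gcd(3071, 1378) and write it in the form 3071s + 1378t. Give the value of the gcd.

Repeated division:
3071 = 2*1378 + 315
1378 = 4*315 + 118
315 = 2*118 + 79
118 = 1*79 + 39
79 = 2*39 + 1
39 = 39*1 + 0
gcd(3071, 1378) = 1.
Back-substituting:
1 = 79 − 2·39
1 = −2·118 + 3·79
1 = 3·315 − 8·118
1 = −8·1378 + 35·315
1 = 35·3071 − 78·1378
So 1 = (35)·3071 + (-78)·1378.

1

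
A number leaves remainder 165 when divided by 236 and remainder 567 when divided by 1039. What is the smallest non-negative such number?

Write x = 165 + 236·k. Then 236·k ≡ 567 − 165 ≡ 402 (mod 1039).
Need 236⁻¹ mod 1039. Extended Euclid on (1039, 236):
1039 = 4·236 + 95
236 = 2·95 + 46
95 = 2·46 + 3
46 = 15·3 + 1
3 = 3·1 + 0
Back-substitute:
1 = 46 − 15·3
1 = −15·95 + 31·46
1 = 31·236 − 77·95
1 = −77·1039 + 339·236
236⁻¹ ≡ 339 (mod 1039), so k ≡ 339·402 ≡ 169 (mod 1039).
x = 165 + 236·169 = 40049.

40049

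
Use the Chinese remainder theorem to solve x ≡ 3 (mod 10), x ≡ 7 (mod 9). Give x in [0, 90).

Write x = 3 + 10·k. Then 10·k ≡ 7 − 3 ≡ 4 (mod 9).
Need 10⁻¹ mod 9. Extended Euclid on (9, 1):
9 = 9·1 + 0
10⁻¹ ≡ 1 (mod 9), so k ≡ 1·4 ≡ 4 (mod 9).
x = 3 + 10·4 = 43.

43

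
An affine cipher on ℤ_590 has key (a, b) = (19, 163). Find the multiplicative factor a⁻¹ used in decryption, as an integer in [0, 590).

Apply the Euclidean algorithm to 590 and 19:
590 = 31·19 + 1
19 = 19·1 + 0
The gcd is 1. Working backward:
1 = 590 − 31·19
Hence 19⁻¹ ≡ -31 ≡ 559 (mod 590).

559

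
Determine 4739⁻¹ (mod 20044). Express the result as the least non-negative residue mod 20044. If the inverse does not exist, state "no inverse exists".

17299

Extended Euclidean algorithm:
20044 = 4*4739 + 1088
4739 = 4*1088 + 387
1088 = 2*387 + 314
387 = 1*314 + 73
314 = 4*73 + 22
73 = 3*22 + 7
22 = 3*7 + 1
7 = 7*1 + 0
The gcd is 1. Working backward:
1 = 22 − 3·7
1 = −3·73 + 10·22
1 = 10·314 − 43·73
1 = −43·387 + 53·314
1 = 53·1088 − 149·387
1 = −149·4739 + 649·1088
1 = 649·20044 − 2745·4739
So 4739·(-2745) ≡ 1 (mod 20044), and -2745 ≡ 17299 (mod 20044).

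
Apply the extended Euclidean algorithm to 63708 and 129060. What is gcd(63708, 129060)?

Apply Euclid's algorithm to 129060 and 63708:
129060 = 2*63708 + 1644
63708 = 38*1644 + 1236
1644 = 1*1236 + 408
1236 = 3*408 + 12
408 = 34*12 + 0
gcd(63708, 129060) = 12.
Express as a combination:
12 = 1236 − 3·408
12 = −3·1644 + 4·1236
12 = 4·63708 − 155·1644
12 = −155·129060 + 314·63708
So 12 = (-155)·129060 + (314)·63708.

12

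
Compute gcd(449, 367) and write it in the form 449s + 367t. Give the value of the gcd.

1

Apply Euclid's algorithm to 449 and 367:
449 = 1*367 + 82
367 = 4*82 + 39
82 = 2*39 + 4
39 = 9*4 + 3
4 = 1*3 + 1
3 = 3*1 + 0
gcd(449, 367) = 1.
Working backward:
1 = 4 − 3
1 = −39 + 10·4
1 = 10·82 − 21·39
1 = −21·367 + 94·82
1 = 94·449 − 115·367
So 1 = (94)·449 + (-115)·367.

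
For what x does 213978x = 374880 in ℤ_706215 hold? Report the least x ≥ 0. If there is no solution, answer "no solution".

First find gcd(213978, 706215):
706215 = 3*213978 + 64281
213978 = 3*64281 + 21135
64281 = 3*21135 + 876
21135 = 24*876 + 111
876 = 7*111 + 99
111 = 1*99 + 12
99 = 8*12 + 3
12 = 4*3 + 0
gcd = 3 and 3 | 374880, so solutions exist. Divide through by 3: 71326x ≡ 124960 (mod 235405).
Now find 71326⁻¹ mod 235405:
235405 = 3*71326 + 21427
71326 = 3*21427 + 7045
21427 = 3*7045 + 292
7045 = 24*292 + 37
292 = 7*37 + 33
37 = 1*33 + 4
33 = 8*4 + 1
4 = 4*1 + 0
Back-substitute:
1 = 33 − 8·4
1 = −8·37 + 9·33
1 = 9·292 − 71·37
1 = −71·7045 + 1713·292
1 = 1713·21427 − 5210·7045
1 = −5210·71326 + 17343·21427
1 = 17343·235405 − 57239·71326
So 71326·(-57239) ≡ 1 (mod 235405), i.e. 71326⁻¹ ≡ 178166.
Then x ≡ 178166·124960 ≡ 195485 (mod 235405); the smallest non-negative solution is x = 195485.

195485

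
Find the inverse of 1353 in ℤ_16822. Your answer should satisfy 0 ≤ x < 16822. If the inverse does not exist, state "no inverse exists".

9387

Apply the Euclidean algorithm to 16822 and 1353:
16822 = 12·1353 + 586
1353 = 2·586 + 181
586 = 3·181 + 43
181 = 4·43 + 9
43 = 4·9 + 7
9 = 1·7 + 2
7 = 3·2 + 1
2 = 2·1 + 0
The gcd is 1. Working backward:
1 = 7 − 3·2
1 = −3·9 + 4·7
1 = 4·43 − 19·9
1 = −19·181 + 80·43
1 = 80·586 − 259·181
1 = −259·1353 + 598·586
1 = 598·16822 − 7435·1353
So 1353·(-7435) ≡ 1 (mod 16822), and -7435 ≡ 9387 (mod 16822).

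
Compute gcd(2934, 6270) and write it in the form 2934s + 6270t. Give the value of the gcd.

Euclidean algorithm:
6270 = 2×2934 + 402
2934 = 7×402 + 120
402 = 3×120 + 42
120 = 2×42 + 36
42 = 1×36 + 6
36 = 6×6 + 0
gcd(2934, 6270) = 6.
Back-substituting:
6 = 42 − 36
6 = −120 + 3·42
6 = 3·402 − 10·120
6 = −10·2934 + 73·402
6 = 73·6270 − 156·2934
So 6 = (73)·6270 + (-156)·2934.

6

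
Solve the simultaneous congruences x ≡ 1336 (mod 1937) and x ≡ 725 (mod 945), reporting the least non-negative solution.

1806620

Write x = 1336 + 1937·k. Then 1937·k ≡ 725 − 1336 ≡ 334 (mod 945).
Need 1937⁻¹ mod 945. Extended Euclid on (945, 47):
945 = 20*47 + 5
47 = 9*5 + 2
5 = 2*2 + 1
2 = 2*1 + 0
Back-substitute:
1 = 5 − 2·2
1 = −2·47 + 19·5
1 = 19·945 − 382·47
1937⁻¹ ≡ 563 (mod 945), so k ≡ 563·334 ≡ 932 (mod 945).
x = 1336 + 1937·932 = 1806620.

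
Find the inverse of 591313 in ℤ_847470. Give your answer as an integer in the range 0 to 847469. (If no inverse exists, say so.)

585577

Run Euclid on (847470, 591313):
847470 = 1×591313 + 256157
591313 = 2×256157 + 78999
256157 = 3×78999 + 19160
78999 = 4×19160 + 2359
19160 = 8×2359 + 288
2359 = 8×288 + 55
288 = 5×55 + 13
55 = 4×13 + 3
13 = 4×3 + 1
3 = 3×1 + 0
The gcd is 1. Working backward:
1 = 13 − 4·3
1 = −4·55 + 17·13
1 = 17·288 − 89·55
1 = −89·2359 + 729·288
1 = 729·19160 − 5921·2359
1 = −5921·78999 + 24413·19160
1 = 24413·256157 − 79160·78999
1 = −79160·591313 + 182733·256157
1 = 182733·847470 − 261893·591313
Thus 591313·(-261893) ≡ 1 (mod 847470); reducing, -261893 mod 847470 = 585577.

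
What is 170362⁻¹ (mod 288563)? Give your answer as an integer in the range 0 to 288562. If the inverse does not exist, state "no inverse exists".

201177

gcd(288563, 170362) by repeated division:
288563 = 1×170362 + 118201
170362 = 1×118201 + 52161
118201 = 2×52161 + 13879
52161 = 3×13879 + 10524
13879 = 1×10524 + 3355
10524 = 3×3355 + 459
3355 = 7×459 + 142
459 = 3×142 + 33
142 = 4×33 + 10
33 = 3×10 + 3
10 = 3×3 + 1
3 = 3×1 + 0
Since gcd(170362, 288563) = 1, back-substitute to write 1 as a combination:
1 = 10 − 3·3
1 = −3·33 + 10·10
1 = 10·142 − 43·33
1 = −43·459 + 139·142
1 = 139·3355 − 1016·459
1 = −1016·10524 + 3187·3355
1 = 3187·13879 − 4203·10524
1 = −4203·52161 + 15796·13879
1 = 15796·118201 − 35795·52161
1 = −35795·170362 + 51591·118201
1 = 51591·288563 − 87386·170362
Hence 170362⁻¹ ≡ -87386 ≡ 201177 (mod 288563).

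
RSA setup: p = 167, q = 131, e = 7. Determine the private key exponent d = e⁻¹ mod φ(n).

φ(n) = (p−1)(q−1) = 166·130 = 21580.
Need d with 7·d ≡ 1 (mod 21580). Apply the extended Euclidean algorithm:
21580 = 3082×7 + 6
7 = 1×6 + 1
6 = 6×1 + 0
Back-substitute:
1 = 7 − 6
1 = −21580 + 3083·7
So 7·3083 ≡ 1 (mod 21580), hence d = 3083.

3083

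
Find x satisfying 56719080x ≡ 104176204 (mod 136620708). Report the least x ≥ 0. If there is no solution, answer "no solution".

gcd(56719080, 136620708):
136620708 = 2·56719080 + 23182548
56719080 = 2·23182548 + 10353984
23182548 = 2·10353984 + 2474580
10353984 = 4·2474580 + 455664
2474580 = 5·455664 + 196260
455664 = 2·196260 + 63144
196260 = 3·63144 + 6828
63144 = 9·6828 + 1692
6828 = 4·1692 + 60
1692 = 28·60 + 12
60 = 5·12 + 0
gcd = 12, but 12 ∤ 104176204, so the congruence has no solution.

no solution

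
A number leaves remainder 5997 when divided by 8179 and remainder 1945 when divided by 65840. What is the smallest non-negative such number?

Write x = 5997 + 8179·k. Then 8179·k ≡ 1945 − 5997 ≡ 61788 (mod 65840).
Need 8179⁻¹ mod 65840. Extended Euclid on (65840, 8179):
65840 = 8·8179 + 408
8179 = 20·408 + 19
408 = 21·19 + 9
19 = 2·9 + 1
9 = 9·1 + 0
Back-substitute:
1 = 19 − 2·9
1 = −2·408 + 43·19
1 = 43·8179 − 862·408
1 = −862·65840 + 6939·8179
8179⁻¹ ≡ 6939 (mod 65840), so k ≡ 6939·61788 ≡ 62692 (mod 65840).
x = 5997 + 8179·62692 = 512763865.

512763865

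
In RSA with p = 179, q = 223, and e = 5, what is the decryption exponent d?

φ(n) = (p−1)(q−1) = 178·222 = 39516.
Need d with 5·d ≡ 1 (mod 39516). Apply the extended Euclidean algorithm:
39516 = 7903*5 + 1
5 = 5*1 + 0
Back-substitute:
1 = 39516 − 7903·5
So 5·(-7903) ≡ 1 (mod 39516), hence d ≡ -7903 ≡ 31613 (mod 39516).

31613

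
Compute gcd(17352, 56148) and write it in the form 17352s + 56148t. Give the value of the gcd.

Repeated division:
56148 = 3*17352 + 4092
17352 = 4*4092 + 984
4092 = 4*984 + 156
984 = 6*156 + 48
156 = 3*48 + 12
48 = 4*12 + 0
gcd(17352, 56148) = 12.
Back-substituting:
12 = 156 − 3·48
12 = −3·984 + 19·156
12 = 19·4092 − 79·984
12 = −79·17352 + 335·4092
12 = 335·56148 − 1084·17352
So 12 = (335)·56148 + (-1084)·17352.

12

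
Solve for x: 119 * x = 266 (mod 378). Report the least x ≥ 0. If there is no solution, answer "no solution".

34

First find gcd(119, 378):
378 = 3·119 + 21
119 = 5·21 + 14
21 = 1·14 + 7
14 = 2·7 + 0
gcd = 7 and 7 | 266, so solutions exist. Divide through by 7: 17x ≡ 38 (mod 54).
Now find 17⁻¹ mod 54:
54 = 3*17 + 3
17 = 5*3 + 2
3 = 1*2 + 1
2 = 2*1 + 0
Back-substitute:
1 = 3 − 2
1 = −17 + 6·3
1 = 6·54 − 19·17
So 17·(-19) ≡ 1 (mod 54), i.e. 17⁻¹ ≡ 35.
Then x ≡ 35·38 ≡ 34 (mod 54); the smallest non-negative solution is x = 34.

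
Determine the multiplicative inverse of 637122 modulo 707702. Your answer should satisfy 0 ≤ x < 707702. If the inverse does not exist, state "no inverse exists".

no inverse exists

Euclidean algorithm on 707702, 637122:
707702 = 1·637122 + 70580
637122 = 9·70580 + 1902
70580 = 37·1902 + 206
1902 = 9·206 + 48
206 = 4·48 + 14
48 = 3·14 + 6
14 = 2·6 + 2
6 = 3·2 + 0
gcd(637122, 707702) = 2 ≠ 1, so 637122 has no multiplicative inverse modulo 707702.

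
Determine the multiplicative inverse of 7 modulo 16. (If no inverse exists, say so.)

Apply the Euclidean algorithm to 16 and 7:
16 = 2×7 + 2
7 = 3×2 + 1
2 = 2×1 + 0
gcd = 1, so the inverse exists. Back-substitute:
1 = 7 − 3·2
1 = −3·16 + 7·7
So 7·7 ≡ 1 (mod 16).

7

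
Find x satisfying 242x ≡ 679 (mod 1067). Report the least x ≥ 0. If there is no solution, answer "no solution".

gcd(242, 1067):
1067 = 4·242 + 99
242 = 2·99 + 44
99 = 2·44 + 11
44 = 4·11 + 0
gcd = 11, but 11 ∤ 679, so the congruence has no solution.

no solution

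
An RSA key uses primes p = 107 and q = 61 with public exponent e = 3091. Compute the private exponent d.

2251

φ(n) = (p−1)(q−1) = 106·60 = 6360.
Need d with 3091·d ≡ 1 (mod 6360). Apply the extended Euclidean algorithm:
6360 = 2·3091 + 178
3091 = 17·178 + 65
178 = 2·65 + 48
65 = 1·48 + 17
48 = 2·17 + 14
17 = 1·14 + 3
14 = 4·3 + 2
3 = 1·2 + 1
2 = 2·1 + 0
Back-substitute:
1 = 3 − 2
1 = −14 + 5·3
1 = 5·17 − 6·14
1 = −6·48 + 17·17
1 = 17·65 − 23·48
1 = −23·178 + 63·65
1 = 63·3091 − 1094·178
1 = −1094·6360 + 2251·3091
So 3091·2251 ≡ 1 (mod 6360), hence d = 2251.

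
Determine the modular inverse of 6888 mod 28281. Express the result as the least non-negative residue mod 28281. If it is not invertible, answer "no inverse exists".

no inverse exists

Euclidean algorithm on 28281, 6888:
28281 = 4×6888 + 729
6888 = 9×729 + 327
729 = 2×327 + 75
327 = 4×75 + 27
75 = 2×27 + 21
27 = 1×21 + 6
21 = 3×6 + 3
6 = 2×3 + 0
gcd(6888, 28281) = 3 ≠ 1, so 6888 has no multiplicative inverse modulo 28281.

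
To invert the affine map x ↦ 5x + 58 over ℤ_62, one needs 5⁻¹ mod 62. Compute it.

25

Run Euclid on (62, 5):
62 = 12*5 + 2
5 = 2*2 + 1
2 = 2*1 + 0
gcd = 1, so the inverse exists. Back-substitute:
1 = 5 − 2·2
1 = −2·62 + 25·5
So 5·25 ≡ 1 (mod 62).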